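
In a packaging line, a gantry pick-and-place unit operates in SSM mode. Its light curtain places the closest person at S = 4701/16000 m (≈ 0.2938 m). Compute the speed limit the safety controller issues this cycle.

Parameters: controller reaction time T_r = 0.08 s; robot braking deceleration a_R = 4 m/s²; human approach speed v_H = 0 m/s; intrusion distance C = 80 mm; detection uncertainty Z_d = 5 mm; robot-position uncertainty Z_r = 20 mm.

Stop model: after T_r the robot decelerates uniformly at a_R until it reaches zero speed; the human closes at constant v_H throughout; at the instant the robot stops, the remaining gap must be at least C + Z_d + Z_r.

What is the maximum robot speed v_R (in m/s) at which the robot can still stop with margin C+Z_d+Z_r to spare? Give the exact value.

v_R_max = 19/20 m/s = 0.9500 m/s

quadratic (1/8)·v² + (2/25)·v + (-3021/16000) = 0
  disc = (2/25)² − 4·(1/8)·(-3021/16000) = 16129/160000 ; √disc = 127/400
  v_R = (−(2/25) + 127/400) / (2·(1/8)) = 19/20 m/s
check:
stop time T_s = (19/20)/4 = 0.2375 s
reaction-phase robot travel = 0.9500·0.0800 = 0.0760 m
robot covers 0.9500·0.2375 − ½·4.0000·0.2375² = 0.1128 m while stopping
human over T_r+T_s: 0.0000·(0.0800+0.2375) = 0.0000 m
residual clearance needed = 0.0800+0.0050+0.0200 = 0.1050 m
sum ≈ 0.0760+0.1128+0.0000+0.1050 ≈ 0.2938 m = S ✓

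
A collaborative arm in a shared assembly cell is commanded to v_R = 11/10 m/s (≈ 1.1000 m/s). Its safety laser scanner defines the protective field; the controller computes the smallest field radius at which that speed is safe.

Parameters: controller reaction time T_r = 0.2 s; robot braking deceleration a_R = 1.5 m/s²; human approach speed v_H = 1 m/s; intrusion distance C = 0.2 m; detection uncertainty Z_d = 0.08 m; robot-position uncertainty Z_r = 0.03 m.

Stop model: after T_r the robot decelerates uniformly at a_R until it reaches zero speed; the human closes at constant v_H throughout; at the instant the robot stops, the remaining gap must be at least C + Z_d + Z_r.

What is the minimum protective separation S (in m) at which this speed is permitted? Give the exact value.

S_min = 28/15 m = 1.8667 m

stop time T_s = (11/10)/(3/2) = 0.7333 s
reaction-phase robot travel = 1.1000·0.2000 = 0.2200 m
braking distance = 1.1000²/(2·1.5000) = 0.4033 m
human over T_r+T_s: 1.0000·(0.2000+0.7333) = 0.9333 m
residual clearance needed = 0.2000+0.0800+0.0300 = 0.3100 m
S_min ≈ 0.2200+0.4033+0.9333+0.3100  ⇒  S_min = 28/15 m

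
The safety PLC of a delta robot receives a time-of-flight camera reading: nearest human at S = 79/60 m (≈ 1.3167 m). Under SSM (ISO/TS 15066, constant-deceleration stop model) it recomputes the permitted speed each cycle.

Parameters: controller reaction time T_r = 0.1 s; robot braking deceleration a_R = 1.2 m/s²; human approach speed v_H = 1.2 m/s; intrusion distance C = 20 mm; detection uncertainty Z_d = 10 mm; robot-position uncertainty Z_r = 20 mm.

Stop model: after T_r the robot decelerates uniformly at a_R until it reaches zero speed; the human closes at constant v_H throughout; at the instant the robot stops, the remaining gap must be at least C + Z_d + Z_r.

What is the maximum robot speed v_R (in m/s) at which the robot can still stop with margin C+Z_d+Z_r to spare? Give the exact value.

v_R_max = 4/5 m/s = 0.8000 m/s

at the boundary: (5/12)·v² + (11/10)·v + (-86/75) = 0
  disc = (11/10)² − 4·(5/12)·(-86/75) = 2809/900 ; √disc = 53/30
  v_R = (−(11/10) + 53/30) / (2·(5/12)) = 4/5 m/s
check:
T_s = v_R/a_R = (4/5)/(6/5) = 0.6667 s
robot in T_r: 0.8000·0.1000 = 0.0800 m
robot under decel: 0.8000²/(2·1.2000) = 0.2667 m
person approaches 1.2000·(0.1000+0.6667) = 0.9200 m
C+Z_d+Z_r = 0.0200+0.0100+0.0200 = 0.0500 m
sum ≈ 0.0800+0.2667+0.9200+0.0500 ≈ 1.3167 m = S ✓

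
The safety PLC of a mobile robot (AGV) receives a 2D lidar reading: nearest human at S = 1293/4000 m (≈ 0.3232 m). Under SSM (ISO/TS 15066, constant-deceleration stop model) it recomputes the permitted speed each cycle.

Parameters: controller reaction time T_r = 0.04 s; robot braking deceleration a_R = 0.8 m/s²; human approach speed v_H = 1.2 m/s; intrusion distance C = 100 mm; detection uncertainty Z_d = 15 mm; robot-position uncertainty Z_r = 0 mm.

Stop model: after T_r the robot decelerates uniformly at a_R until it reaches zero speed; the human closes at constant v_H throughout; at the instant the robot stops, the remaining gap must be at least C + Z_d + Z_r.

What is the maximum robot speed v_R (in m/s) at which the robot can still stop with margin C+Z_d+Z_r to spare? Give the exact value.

collect terms ⇒ (5/8)·v_R² + (77/50)·v_R + (-641/4000) = 0
  disc = (77/50)² − 4·(5/8)·(-641/4000) = 110889/40000 ; √disc = 333/200
  v_R = (−(77/50) + 333/200) / (2·(5/8)) = 1/10 m/s
check:
braking lasts T_s = (1/10)/(4/5) = 0.1250 s
robot covers v_R·T_r = 0.1000·0.0400 = 0.0040 m before braking
robot covers 0.1000·0.1250 − ½·0.8000·0.1250² = 0.0063 m while stopping
human over T_r+T_s: 1.2000·(0.0400+0.1250) = 0.1980 m
C+Z_d+Z_r = 0.1000+0.0150+0.0000 = 0.1150 m
sum ≈ 0.0040+0.0063+0.1980+0.1150 ≈ 0.3232 m = S ✓

v_R_max = 1/10 m/s = 0.1000 m/s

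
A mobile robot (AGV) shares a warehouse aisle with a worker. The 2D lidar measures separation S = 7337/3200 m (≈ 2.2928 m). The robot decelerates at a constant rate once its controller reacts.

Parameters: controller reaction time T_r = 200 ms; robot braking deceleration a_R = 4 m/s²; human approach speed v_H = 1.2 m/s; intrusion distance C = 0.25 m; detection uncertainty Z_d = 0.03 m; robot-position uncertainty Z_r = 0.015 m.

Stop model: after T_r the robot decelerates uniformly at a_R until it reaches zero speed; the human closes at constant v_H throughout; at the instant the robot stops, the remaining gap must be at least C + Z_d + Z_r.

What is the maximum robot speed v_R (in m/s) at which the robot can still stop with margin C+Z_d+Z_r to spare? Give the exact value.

quadratic (1/8)·v² + (1/2)·v + (-225/128) = 0
  disc = (1/2)² − 4·(1/8)·(-225/128) = 289/256 ; √disc = 17/16
  v_R = (−(1/2) + 17/16) / (2·(1/8)) = 9/4 m/s
check:
braking lasts T_s = (9/4)/4 = 0.5625 s
robot in T_r: 2.2500·0.2000 = 0.4500 m
braking distance = 2.2500²/(2·4.0000) = 0.6328 m
human over T_r+T_s: 1.2000·(0.2000+0.5625) = 0.9150 m
margins: 0.2500+0.0300+0.0150 = 0.2950 m
sum ≈ 0.4500+0.6328+0.9150+0.2950 ≈ 2.2928 m = S ✓

v_R_max = 9/4 m/s = 2.2500 m/s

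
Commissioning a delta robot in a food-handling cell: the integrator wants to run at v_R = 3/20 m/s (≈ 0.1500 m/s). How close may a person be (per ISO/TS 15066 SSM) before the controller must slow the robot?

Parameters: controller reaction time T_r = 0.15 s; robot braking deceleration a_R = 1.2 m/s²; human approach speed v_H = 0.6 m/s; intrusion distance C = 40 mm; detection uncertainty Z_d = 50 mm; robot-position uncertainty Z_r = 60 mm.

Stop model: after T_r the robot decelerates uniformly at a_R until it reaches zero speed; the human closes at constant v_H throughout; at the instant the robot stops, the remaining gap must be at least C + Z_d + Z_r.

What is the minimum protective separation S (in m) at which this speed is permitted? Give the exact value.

S_min = 111/320 m = 0.3469 m

T_s = v_R/a_R = (3/20)/(6/5) = 0.1250 s
robot in T_r: 0.1500·0.1500 = 0.0225 m
robot covers 0.1500·0.1250 − ½·1.2000·0.1250² = 0.0094 m while stopping
human over T_r+T_s: 0.6000·(0.1500+0.1250) = 0.1650 m
C+Z_d+Z_r = 0.0400+0.0500+0.0600 = 0.1500 m
S_min ≈ 0.0225+0.0094+0.1650+0.1500  ⇒  S_min = 111/320 m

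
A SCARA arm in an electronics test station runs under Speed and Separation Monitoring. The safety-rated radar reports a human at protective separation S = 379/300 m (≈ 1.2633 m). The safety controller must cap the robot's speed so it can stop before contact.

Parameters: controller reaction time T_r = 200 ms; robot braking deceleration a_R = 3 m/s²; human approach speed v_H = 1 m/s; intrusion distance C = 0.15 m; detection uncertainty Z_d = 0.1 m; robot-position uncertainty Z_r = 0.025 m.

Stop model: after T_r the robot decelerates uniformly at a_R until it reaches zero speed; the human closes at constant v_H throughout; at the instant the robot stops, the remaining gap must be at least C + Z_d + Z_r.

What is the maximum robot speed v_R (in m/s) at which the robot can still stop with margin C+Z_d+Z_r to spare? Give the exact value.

at the boundary: (1/6)·v² + (8/15)·v + (-473/600) = 0
  disc = (8/15)² − 4·(1/6)·(-473/600) = 81/100 ; √disc = 9/10
  v_R = (−(8/15) + 9/10) / (2·(1/6)) = 11/10 m/s
check:
T_s = v_R/a_R = (11/10)/3 = 0.3667 s
reaction-phase robot travel = 1.1000·0.2000 = 0.2200 m
braking distance = 1.1000²/(2·3.0000) = 0.2017 m
human over T_r+T_s: 1.0000·(0.2000+0.3667) = 0.5667 m
C+Z_d+Z_r = 0.1500+0.1000+0.0250 = 0.2750 m
sum ≈ 0.2200+0.2017+0.5667+0.2750 ≈ 1.2633 m = S ✓

v_R_max = 11/10 m/s = 1.1000 m/s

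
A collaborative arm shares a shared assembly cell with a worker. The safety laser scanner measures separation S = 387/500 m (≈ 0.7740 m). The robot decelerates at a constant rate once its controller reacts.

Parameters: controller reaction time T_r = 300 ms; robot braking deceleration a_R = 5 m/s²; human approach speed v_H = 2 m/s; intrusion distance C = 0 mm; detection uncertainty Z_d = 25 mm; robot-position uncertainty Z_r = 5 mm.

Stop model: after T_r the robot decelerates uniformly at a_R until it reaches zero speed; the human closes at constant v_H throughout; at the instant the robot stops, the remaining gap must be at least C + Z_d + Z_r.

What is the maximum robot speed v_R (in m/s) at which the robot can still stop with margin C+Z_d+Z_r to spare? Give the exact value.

v_R_max = 1/5 m/s = 0.2000 m/s

quadratic (1/10)·v² + (7/10)·v + (-18/125) = 0
  disc = (7/10)² − 4·(1/10)·(-18/125) = 1369/2500 ; √disc = 37/50
  v_R = (−(7/10) + 37/50) / (2·(1/10)) = 1/5 m/s
check:
stop time T_s = (1/5)/5 = 0.0400 s
robot in T_r: 0.2000·0.3000 = 0.0600 m
braking distance = 0.2000²/(2·5.0000) = 0.0040 m
person approaches 2.0000·(0.3000+0.0400) = 0.6800 m
margins: 0.0000+0.0250+0.0050 = 0.0300 m
sum ≈ 0.0600+0.0040+0.6800+0.0300 ≈ 0.7740 m = S ✓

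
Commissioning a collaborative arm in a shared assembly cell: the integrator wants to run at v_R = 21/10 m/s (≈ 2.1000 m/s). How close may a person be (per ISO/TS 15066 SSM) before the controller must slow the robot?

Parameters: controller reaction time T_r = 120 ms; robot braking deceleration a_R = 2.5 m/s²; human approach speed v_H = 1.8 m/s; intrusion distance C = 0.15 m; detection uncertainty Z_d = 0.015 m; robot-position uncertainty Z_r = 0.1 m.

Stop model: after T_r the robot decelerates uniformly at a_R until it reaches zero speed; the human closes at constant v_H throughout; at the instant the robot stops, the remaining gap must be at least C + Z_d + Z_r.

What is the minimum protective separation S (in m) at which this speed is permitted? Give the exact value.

S_min = 3127/1000 m = 3.1270 m

stop time T_s = (21/10)/(5/2) = 0.8400 s
reaction-phase robot travel = 2.1000·0.1200 = 0.2520 m
robot under decel: 2.1000²/(2·2.5000) = 0.8820 m
human closes 1.8000·0.9600 = 1.7280 m
margins: 0.1500+0.0150+0.1000 = 0.2650 m
S_min ≈ 0.2520+0.8820+1.7280+0.2650  ⇒  S_min = 3127/1000 m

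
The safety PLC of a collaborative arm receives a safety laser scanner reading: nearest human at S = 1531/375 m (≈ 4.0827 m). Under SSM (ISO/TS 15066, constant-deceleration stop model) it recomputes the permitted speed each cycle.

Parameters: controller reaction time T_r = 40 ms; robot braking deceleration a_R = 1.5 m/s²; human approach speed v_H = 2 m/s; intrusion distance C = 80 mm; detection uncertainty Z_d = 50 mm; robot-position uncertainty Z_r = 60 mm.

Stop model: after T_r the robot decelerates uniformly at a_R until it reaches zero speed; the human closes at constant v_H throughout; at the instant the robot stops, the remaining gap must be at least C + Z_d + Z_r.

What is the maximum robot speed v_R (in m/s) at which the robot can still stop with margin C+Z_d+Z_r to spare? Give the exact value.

v_R_max = 19/10 m/s = 1.9000 m/s

quadratic (1/3)·v² + (103/75)·v + (-5719/1500) = 0
  disc = (103/75)² − 4·(1/3)·(-5719/1500) = 4356/625 ; √disc = 66/25
  v_R = (−(103/75) + 66/25) / (2·(1/3)) = 19/10 m/s
check:
stop time T_s = (19/10)/(3/2) = 1.2667 s
robot covers v_R·T_r = 1.9000·0.0400 = 0.0760 m before braking
robot covers 1.9000·1.2667 − ½·1.5000·1.2667² = 1.2033 m while stopping
human closes 2.0000·1.3067 = 2.6133 m
margins: 0.0800+0.0500+0.0600 = 0.1900 m
sum ≈ 0.0760+1.2033+2.6133+0.1900 ≈ 4.0827 m = S ✓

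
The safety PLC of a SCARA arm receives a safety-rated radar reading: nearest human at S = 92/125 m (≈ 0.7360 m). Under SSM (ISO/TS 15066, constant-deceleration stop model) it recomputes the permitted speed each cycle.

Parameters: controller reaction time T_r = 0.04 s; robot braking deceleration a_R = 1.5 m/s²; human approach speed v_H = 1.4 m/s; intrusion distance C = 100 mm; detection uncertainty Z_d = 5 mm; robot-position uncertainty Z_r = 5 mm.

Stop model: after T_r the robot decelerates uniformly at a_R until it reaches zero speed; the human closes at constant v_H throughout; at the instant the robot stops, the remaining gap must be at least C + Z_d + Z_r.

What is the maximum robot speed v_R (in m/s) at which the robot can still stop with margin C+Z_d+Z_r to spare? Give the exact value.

collect terms ⇒ (1/3)·v_R² + (73/75)·v_R + (-57/100) = 0
  disc = (73/75)² − 4·(1/3)·(-57/100) = 9604/5625 ; √disc = 98/75
  v_R = (−(73/75) + 98/75) / (2·(1/3)) = 1/2 m/s
check:
T_s = v_R/a_R = (1/2)/(3/2) = 0.3333 s
reaction-phase robot travel = 0.5000·0.0400 = 0.0200 m
robot covers 0.5000·0.3333 − ½·1.5000·0.3333² = 0.0833 m while stopping
human over T_r+T_s: 1.4000·(0.0400+0.3333) = 0.5227 m
margins: 0.1000+0.0050+0.0050 = 0.1100 m
sum ≈ 0.0200+0.0833+0.5227+0.1100 ≈ 0.7360 m = S ✓

v_R_max = 1/2 m/s = 0.5000 m/s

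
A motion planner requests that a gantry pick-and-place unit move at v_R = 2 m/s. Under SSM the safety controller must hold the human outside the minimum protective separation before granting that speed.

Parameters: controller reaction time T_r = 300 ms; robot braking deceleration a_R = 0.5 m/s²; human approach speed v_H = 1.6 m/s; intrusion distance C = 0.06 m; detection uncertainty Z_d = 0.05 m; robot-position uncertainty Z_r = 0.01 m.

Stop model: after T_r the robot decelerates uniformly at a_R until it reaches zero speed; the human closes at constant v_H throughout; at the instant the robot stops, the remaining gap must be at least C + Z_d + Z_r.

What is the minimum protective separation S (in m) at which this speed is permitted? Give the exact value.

S_min = 58/5 m = 11.6000 m

stop time T_s = 2/(1/2) = 4.0000 s
robot in T_r: 2.0000·0.3000 = 0.6000 m
robot under decel: 2.0000²/(2·0.5000) = 4.0000 m
human over T_r+T_s: 1.6000·(0.3000+4.0000) = 6.8800 m
C+Z_d+Z_r = 0.0600+0.0500+0.0100 = 0.1200 m
S_min ≈ 0.6000+4.0000+6.8800+0.1200  ⇒  S_min = 58/5 m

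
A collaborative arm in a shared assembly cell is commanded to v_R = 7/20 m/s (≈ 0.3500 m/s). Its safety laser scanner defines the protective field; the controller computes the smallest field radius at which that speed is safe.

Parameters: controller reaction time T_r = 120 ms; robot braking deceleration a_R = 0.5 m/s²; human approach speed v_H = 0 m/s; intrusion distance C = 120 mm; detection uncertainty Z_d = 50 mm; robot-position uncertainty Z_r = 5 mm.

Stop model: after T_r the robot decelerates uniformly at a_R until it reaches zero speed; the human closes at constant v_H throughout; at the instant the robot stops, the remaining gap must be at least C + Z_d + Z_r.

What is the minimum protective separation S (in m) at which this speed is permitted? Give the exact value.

S_min = 679/2000 m = 0.3395 m

T_s = v_R/a_R = (7/20)/(1/2) = 0.7000 s
robot in T_r: 0.3500·0.1200 = 0.0420 m
robot covers 0.3500·0.7000 − ½·0.5000·0.7000² = 0.1225 m while stopping
human closes 0.0000·0.8200 = 0.0000 m
margins: 0.1200+0.0500+0.0050 = 0.1750 m
S_min ≈ 0.0420+0.1225+0.0000+0.1750  ⇒  S_min = 679/2000 m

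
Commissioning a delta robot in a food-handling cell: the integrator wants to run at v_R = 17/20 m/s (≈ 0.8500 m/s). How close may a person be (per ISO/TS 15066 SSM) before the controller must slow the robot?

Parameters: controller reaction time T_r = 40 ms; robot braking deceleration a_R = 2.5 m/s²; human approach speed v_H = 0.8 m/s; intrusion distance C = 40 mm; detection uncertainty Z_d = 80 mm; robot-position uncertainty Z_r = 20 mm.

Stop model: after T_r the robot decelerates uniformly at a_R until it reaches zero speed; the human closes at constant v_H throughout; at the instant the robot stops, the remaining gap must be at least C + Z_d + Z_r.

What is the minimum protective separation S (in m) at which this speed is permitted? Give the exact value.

S_min = 249/400 m = 0.6225 m

stop time T_s = (17/20)/(5/2) = 0.3400 s
reaction-phase robot travel = 0.8500·0.0400 = 0.0340 m
braking distance = 0.8500²/(2·2.5000) = 0.1445 m
human closes 0.8000·0.3800 = 0.3040 m
residual clearance needed = 0.0400+0.0800+0.0200 = 0.1400 m
S_min ≈ 0.0340+0.1445+0.3040+0.1400  ⇒  S_min = 249/400 m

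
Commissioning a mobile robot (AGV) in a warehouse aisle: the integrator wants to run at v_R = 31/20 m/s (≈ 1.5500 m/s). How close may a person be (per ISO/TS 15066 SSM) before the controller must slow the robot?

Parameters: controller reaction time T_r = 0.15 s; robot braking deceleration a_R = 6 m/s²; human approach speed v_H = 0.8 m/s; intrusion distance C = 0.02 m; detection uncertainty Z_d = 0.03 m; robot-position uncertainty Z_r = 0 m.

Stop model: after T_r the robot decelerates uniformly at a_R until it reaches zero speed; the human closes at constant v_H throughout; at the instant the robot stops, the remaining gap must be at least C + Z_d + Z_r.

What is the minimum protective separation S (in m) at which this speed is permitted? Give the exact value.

S_min = 259/320 m = 0.8094 m

stop time T_s = (31/20)/6 = 0.2583 s
reaction-phase robot travel = 1.5500·0.1500 = 0.2325 m
braking distance = 1.5500²/(2·6.0000) = 0.2002 m
human closes 0.8000·0.4083 = 0.3267 m
margins: 0.0200+0.0300+0.0000 = 0.0500 m
S_min ≈ 0.2325+0.2002+0.3267+0.0500  ⇒  S_min = 259/320 m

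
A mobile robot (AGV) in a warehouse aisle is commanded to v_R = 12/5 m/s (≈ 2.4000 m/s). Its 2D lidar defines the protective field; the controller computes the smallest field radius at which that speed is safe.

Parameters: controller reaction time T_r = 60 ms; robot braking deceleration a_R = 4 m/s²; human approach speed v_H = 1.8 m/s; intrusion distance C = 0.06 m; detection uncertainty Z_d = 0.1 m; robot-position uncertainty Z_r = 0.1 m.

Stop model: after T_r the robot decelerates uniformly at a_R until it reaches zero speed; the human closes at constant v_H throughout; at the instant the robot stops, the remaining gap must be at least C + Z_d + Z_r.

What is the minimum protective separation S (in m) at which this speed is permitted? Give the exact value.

S_min = 289/125 m = 2.3120 m

braking lasts T_s = (12/5)/4 = 0.6000 s
reaction-phase robot travel = 2.4000·0.0600 = 0.1440 m
robot under decel: 2.4000²/(2·4.0000) = 0.7200 m
human over T_r+T_s: 1.8000·(0.0600+0.6000) = 1.1880 m
residual clearance needed = 0.0600+0.1000+0.1000 = 0.2600 m
S_min ≈ 0.1440+0.7200+1.1880+0.2600  ⇒  S_min = 289/125 m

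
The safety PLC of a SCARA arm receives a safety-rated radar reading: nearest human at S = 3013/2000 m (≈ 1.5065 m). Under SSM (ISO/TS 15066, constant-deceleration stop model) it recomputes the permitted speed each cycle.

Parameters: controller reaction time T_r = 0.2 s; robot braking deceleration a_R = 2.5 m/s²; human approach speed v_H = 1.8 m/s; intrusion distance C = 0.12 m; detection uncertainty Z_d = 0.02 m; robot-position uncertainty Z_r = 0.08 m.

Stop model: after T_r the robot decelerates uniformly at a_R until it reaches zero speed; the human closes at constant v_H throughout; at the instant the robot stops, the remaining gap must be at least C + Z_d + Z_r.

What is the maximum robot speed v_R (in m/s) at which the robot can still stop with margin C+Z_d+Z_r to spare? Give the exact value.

collect terms ⇒ (1/5)·v_R² + (23/25)·v_R + (-1853/2000) = 0
  disc = (23/25)² − 4·(1/5)·(-1853/2000) = 3969/2500 ; √disc = 63/50
  v_R = (−(23/25) + 63/50) / (2·(1/5)) = 17/20 m/s
check:
braking lasts T_s = (17/20)/(5/2) = 0.3400 s
reaction-phase robot travel = 0.8500·0.2000 = 0.1700 m
robot under decel: 0.8500²/(2·2.5000) = 0.1445 m
person approaches 1.8000·(0.2000+0.3400) = 0.9720 m
margins: 0.1200+0.0200+0.0800 = 0.2200 m
sum ≈ 0.1700+0.1445+0.9720+0.2200 ≈ 1.5065 m = S ✓

v_R_max = 17/20 m/s = 0.8500 m/s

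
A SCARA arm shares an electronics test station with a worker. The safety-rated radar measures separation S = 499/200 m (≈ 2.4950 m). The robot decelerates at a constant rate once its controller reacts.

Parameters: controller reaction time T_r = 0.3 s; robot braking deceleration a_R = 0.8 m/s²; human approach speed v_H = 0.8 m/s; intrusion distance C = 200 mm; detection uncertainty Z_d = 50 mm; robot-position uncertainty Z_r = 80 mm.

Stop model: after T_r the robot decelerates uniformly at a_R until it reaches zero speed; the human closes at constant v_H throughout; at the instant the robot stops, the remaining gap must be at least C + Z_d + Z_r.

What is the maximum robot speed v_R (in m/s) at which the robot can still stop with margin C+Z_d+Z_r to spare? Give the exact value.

v_R_max = 1 m/s = 1.0000 m/s

collect terms ⇒ (5/8)·v_R² + (13/10)·v_R + (-77/40) = 0
  disc = (13/10)² − 4·(5/8)·(-77/40) = 2601/400 ; √disc = 51/20
  v_R = (−(13/10) + 51/20) / (2·(5/8)) = 1 m/s
check:
T_s = v_R/a_R = 1/(4/5) = 1.2500 s
reaction-phase robot travel = 1.0000·0.3000 = 0.3000 m
robot under decel: 1.0000²/(2·0.8000) = 0.6250 m
person approaches 0.8000·(0.3000+1.2500) = 1.2400 m
C+Z_d+Z_r = 0.2000+0.0500+0.0800 = 0.3300 m
sum ≈ 0.3000+0.6250+1.2400+0.3300 ≈ 2.4950 m = S ✓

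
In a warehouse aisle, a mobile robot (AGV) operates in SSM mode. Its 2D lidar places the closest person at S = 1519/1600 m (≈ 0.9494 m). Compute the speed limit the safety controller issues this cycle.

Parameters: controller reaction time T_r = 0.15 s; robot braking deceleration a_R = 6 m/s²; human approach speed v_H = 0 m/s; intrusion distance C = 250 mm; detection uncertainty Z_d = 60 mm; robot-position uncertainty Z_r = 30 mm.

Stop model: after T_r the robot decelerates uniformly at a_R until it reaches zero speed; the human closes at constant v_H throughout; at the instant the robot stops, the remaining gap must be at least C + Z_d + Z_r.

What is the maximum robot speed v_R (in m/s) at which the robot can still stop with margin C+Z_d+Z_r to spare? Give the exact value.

at the boundary: (1/12)·v² + (3/20)·v + (-39/64) = 0
  disc = (3/20)² − 4·(1/12)·(-39/64) = 361/1600 ; √disc = 19/40
  v_R = (−(3/20) + 19/40) / (2·(1/12)) = 39/20 m/s
check:
braking lasts T_s = (39/20)/6 = 0.3250 s
reaction-phase robot travel = 1.9500·0.1500 = 0.2925 m
robot under decel: 1.9500²/(2·6.0000) = 0.3169 m
human over T_r+T_s: 0.0000·(0.1500+0.3250) = 0.0000 m
C+Z_d+Z_r = 0.2500+0.0600+0.0300 = 0.3400 m
sum ≈ 0.2925+0.3169+0.0000+0.3400 ≈ 0.9494 m = S ✓

v_R_max = 39/20 m/s = 1.9500 m/s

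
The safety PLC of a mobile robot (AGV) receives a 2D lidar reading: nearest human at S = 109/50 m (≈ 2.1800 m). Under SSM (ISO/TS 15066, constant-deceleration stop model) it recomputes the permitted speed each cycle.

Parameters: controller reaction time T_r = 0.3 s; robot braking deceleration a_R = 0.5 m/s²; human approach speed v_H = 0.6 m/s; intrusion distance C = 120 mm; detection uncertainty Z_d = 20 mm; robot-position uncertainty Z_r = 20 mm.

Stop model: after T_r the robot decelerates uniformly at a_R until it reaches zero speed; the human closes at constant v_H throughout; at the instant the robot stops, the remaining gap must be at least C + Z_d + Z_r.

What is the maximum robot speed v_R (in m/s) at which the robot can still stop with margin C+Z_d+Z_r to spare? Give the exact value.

collect terms ⇒ (1)·v_R² + (3/2)·v_R + (-46/25) = 0
  disc = (3/2)² − 4·(1)·(-46/25) = 961/100 ; √disc = 31/10
  v_R = (−(3/2) + 31/10) / (2·(1)) = 4/5 m/s
check:
T_s = v_R/a_R = (4/5)/(1/2) = 1.6000 s
robot in T_r: 0.8000·0.3000 = 0.2400 m
braking distance = 0.8000²/(2·0.5000) = 0.6400 m
human closes 0.6000·1.9000 = 1.1400 m
C+Z_d+Z_r = 0.1200+0.0200+0.0200 = 0.1600 m
sum ≈ 0.2400+0.6400+1.1400+0.1600 ≈ 2.1800 m = S ✓

v_R_max = 4/5 m/s = 0.8000 m/s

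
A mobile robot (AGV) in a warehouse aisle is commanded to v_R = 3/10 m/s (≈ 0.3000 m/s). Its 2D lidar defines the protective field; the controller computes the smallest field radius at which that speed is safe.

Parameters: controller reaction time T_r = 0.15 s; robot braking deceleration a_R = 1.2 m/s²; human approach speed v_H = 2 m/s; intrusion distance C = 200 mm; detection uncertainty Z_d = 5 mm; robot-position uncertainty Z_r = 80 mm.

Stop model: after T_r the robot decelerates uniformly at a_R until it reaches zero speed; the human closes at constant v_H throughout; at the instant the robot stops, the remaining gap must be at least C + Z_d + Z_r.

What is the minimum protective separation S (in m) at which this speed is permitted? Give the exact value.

braking lasts T_s = (3/10)/(6/5) = 0.2500 s
robot in T_r: 0.3000·0.1500 = 0.0450 m
robot covers 0.3000·0.2500 − ½·1.2000·0.2500² = 0.0375 m while stopping
human closes 2.0000·0.4000 = 0.8000 m
C+Z_d+Z_r = 0.2000+0.0050+0.0800 = 0.2850 m
S_min ≈ 0.0450+0.0375+0.8000+0.2850  ⇒  S_min = 467/400 m

S_min = 467/400 m = 1.1675 m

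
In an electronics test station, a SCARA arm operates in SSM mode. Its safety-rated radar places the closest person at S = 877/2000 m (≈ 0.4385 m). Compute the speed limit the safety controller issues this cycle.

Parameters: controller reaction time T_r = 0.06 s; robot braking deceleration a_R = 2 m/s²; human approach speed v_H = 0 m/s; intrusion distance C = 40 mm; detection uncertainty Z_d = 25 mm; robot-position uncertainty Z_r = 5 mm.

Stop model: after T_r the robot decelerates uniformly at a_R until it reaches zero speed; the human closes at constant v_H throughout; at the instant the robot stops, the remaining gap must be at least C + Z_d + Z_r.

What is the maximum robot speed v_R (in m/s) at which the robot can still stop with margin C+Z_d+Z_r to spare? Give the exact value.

collect terms ⇒ (1/4)·v_R² + (3/50)·v_R + (-737/2000) = 0
  disc = (3/50)² − 4·(1/4)·(-737/2000) = 3721/10000 ; √disc = 61/100
  v_R = (−(3/50) + 61/100) / (2·(1/4)) = 11/10 m/s
check:
braking lasts T_s = (11/10)/2 = 0.5500 s
robot in T_r: 1.1000·0.0600 = 0.0660 m
robot under decel: 1.1000²/(2·2.0000) = 0.3025 m
human closes 0.0000·0.6100 = 0.0000 m
C+Z_d+Z_r = 0.0400+0.0250+0.0050 = 0.0700 m
sum ≈ 0.0660+0.3025+0.0000+0.0700 ≈ 0.4385 m = S ✓

v_R_max = 11/10 m/s = 1.1000 m/s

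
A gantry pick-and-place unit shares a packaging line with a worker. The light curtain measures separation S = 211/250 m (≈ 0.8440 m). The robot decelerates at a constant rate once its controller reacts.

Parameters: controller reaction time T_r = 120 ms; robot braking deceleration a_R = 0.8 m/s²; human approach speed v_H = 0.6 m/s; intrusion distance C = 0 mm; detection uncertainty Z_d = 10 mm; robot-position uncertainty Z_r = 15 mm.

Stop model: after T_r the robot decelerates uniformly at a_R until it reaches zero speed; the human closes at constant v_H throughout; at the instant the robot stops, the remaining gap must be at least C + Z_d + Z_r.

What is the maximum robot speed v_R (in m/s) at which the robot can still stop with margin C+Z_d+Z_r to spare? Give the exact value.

v_R_max = 3/5 m/s = 0.6000 m/s

quadratic (5/8)·v² + (87/100)·v + (-747/1000) = 0
  disc = (87/100)² − 4·(5/8)·(-747/1000) = 6561/2500 ; √disc = 81/50
  v_R = (−(87/100) + 81/50) / (2·(5/8)) = 3/5 m/s
check:
T_s = v_R/a_R = (3/5)/(4/5) = 0.7500 s
reaction-phase robot travel = 0.6000·0.1200 = 0.0720 m
braking distance = 0.6000²/(2·0.8000) = 0.2250 m
human closes 0.6000·0.8700 = 0.5220 m
C+Z_d+Z_r = 0.0000+0.0100+0.0150 = 0.0250 m
sum ≈ 0.0720+0.2250+0.5220+0.0250 ≈ 0.8440 m = S ✓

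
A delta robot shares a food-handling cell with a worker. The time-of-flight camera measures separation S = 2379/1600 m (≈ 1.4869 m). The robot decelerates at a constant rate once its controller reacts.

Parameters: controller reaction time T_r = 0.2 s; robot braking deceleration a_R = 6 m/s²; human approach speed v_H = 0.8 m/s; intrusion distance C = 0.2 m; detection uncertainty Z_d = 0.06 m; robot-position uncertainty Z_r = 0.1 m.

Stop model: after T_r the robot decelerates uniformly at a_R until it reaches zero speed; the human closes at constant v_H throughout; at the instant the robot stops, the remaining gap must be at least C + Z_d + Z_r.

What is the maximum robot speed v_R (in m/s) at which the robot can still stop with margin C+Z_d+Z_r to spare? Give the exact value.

quadratic (1/12)·v² + (1/3)·v + (-1547/1600) = 0
  disc = (1/3)² − 4·(1/12)·(-1547/1600) = 6241/14400 ; √disc = 79/120
  v_R = (−(1/3) + 79/120) / (2·(1/12)) = 39/20 m/s
check:
braking lasts T_s = (39/20)/6 = 0.3250 s
reaction-phase robot travel = 1.9500·0.2000 = 0.3900 m
robot under decel: 1.9500²/(2·6.0000) = 0.3169 m
human closes 0.8000·0.5250 = 0.4200 m
residual clearance needed = 0.2000+0.0600+0.1000 = 0.3600 m
sum ≈ 0.3900+0.3169+0.4200+0.3600 ≈ 1.4869 m = S ✓

v_R_max = 39/20 m/s = 1.9500 m/s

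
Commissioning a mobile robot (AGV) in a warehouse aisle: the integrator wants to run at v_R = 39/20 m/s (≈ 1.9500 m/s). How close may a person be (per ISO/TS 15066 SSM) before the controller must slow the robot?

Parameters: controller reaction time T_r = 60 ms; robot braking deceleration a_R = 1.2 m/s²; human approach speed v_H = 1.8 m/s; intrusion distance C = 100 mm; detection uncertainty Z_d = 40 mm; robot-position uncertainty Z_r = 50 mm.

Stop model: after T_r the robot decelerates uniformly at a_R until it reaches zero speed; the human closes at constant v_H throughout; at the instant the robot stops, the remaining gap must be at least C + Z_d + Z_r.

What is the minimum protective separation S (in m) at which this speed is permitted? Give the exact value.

S_min = 7879/1600 m = 4.9244 m

T_s = v_R/a_R = (39/20)/(6/5) = 1.6250 s
robot covers v_R·T_r = 1.9500·0.0600 = 0.1170 m before braking
robot covers 1.9500·1.6250 − ½·1.2000·1.6250² = 1.5844 m while stopping
human closes 1.8000·1.6850 = 3.0330 m
C+Z_d+Z_r = 0.1000+0.0400+0.0500 = 0.1900 m
S_min ≈ 0.1170+1.5844+3.0330+0.1900  ⇒  S_min = 7879/1600 m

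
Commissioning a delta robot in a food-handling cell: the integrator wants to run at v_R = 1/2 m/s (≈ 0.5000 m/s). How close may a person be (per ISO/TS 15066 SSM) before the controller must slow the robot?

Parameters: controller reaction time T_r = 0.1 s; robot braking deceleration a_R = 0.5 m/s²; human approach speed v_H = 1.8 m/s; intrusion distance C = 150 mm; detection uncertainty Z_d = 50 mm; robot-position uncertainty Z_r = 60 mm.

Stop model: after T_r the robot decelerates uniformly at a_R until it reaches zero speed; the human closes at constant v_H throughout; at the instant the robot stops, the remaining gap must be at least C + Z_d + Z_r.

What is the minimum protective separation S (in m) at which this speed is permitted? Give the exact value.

S_min = 127/50 m = 2.5400 m

T_s = v_R/a_R = (1/2)/(1/2) = 1.0000 s
robot covers v_R·T_r = 0.5000·0.1000 = 0.0500 m before braking
braking distance = 0.5000²/(2·0.5000) = 0.2500 m
human closes 1.8000·1.1000 = 1.9800 m
C+Z_d+Z_r = 0.1500+0.0500+0.0600 = 0.2600 m
S_min ≈ 0.0500+0.2500+1.9800+0.2600  ⇒  S_min = 127/50 m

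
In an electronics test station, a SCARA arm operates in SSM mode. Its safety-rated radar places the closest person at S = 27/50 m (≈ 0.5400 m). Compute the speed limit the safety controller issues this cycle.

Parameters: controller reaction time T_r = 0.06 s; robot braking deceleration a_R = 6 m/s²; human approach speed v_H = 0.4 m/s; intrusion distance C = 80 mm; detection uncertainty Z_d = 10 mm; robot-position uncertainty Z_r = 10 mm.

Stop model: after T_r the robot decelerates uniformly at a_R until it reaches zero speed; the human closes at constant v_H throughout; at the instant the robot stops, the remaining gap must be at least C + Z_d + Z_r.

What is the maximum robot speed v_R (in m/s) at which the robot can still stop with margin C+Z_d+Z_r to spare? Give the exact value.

v_R_max = 8/5 m/s = 1.6000 m/s

at the boundary: (1/12)·v² + (19/150)·v + (-52/125) = 0
  disc = (19/150)² − 4·(1/12)·(-52/125) = 3481/22500 ; √disc = 59/150
  v_R = (−(19/150) + 59/150) / (2·(1/12)) = 8/5 m/s
check:
stop time T_s = (8/5)/6 = 0.2667 s
robot in T_r: 1.6000·0.0600 = 0.0960 m
braking distance = 1.6000²/(2·6.0000) = 0.2133 m
person approaches 0.4000·(0.0600+0.2667) = 0.1307 m
C+Z_d+Z_r = 0.0800+0.0100+0.0100 = 0.1000 m
sum ≈ 0.0960+0.2133+0.1307+0.1000 ≈ 0.5400 m = S ✓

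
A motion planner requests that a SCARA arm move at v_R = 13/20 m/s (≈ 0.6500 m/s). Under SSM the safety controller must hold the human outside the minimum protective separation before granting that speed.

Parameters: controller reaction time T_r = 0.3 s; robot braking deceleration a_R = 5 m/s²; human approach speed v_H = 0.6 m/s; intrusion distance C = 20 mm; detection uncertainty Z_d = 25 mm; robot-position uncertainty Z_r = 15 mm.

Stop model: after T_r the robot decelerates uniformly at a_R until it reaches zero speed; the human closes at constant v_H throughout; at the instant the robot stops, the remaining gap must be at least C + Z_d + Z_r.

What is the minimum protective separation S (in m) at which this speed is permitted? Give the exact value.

S_min = 2221/4000 m = 0.5553 m

stop time T_s = (13/20)/5 = 0.1300 s
robot covers v_R·T_r = 0.6500·0.3000 = 0.1950 m before braking
robot covers 0.6500·0.1300 − ½·5.0000·0.1300² = 0.0423 m while stopping
human over T_r+T_s: 0.6000·(0.3000+0.1300) = 0.2580 m
C+Z_d+Z_r = 0.0200+0.0250+0.0150 = 0.0600 m
S_min ≈ 0.1950+0.0423+0.2580+0.0600  ⇒  S_min = 2221/4000 m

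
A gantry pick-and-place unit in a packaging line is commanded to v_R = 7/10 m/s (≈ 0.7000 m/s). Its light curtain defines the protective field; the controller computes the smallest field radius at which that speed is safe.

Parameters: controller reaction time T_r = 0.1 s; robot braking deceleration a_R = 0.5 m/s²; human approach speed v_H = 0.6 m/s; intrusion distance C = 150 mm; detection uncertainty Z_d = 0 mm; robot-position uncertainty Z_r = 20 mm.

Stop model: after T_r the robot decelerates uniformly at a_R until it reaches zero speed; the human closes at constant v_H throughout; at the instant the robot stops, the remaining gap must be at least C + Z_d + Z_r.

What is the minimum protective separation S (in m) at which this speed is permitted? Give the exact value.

stop time T_s = (7/10)/(1/2) = 1.4000 s
reaction-phase robot travel = 0.7000·0.1000 = 0.0700 m
robot under decel: 0.7000²/(2·0.5000) = 0.4900 m
person approaches 0.6000·(0.1000+1.4000) = 0.9000 m
margins: 0.1500+0.0000+0.0200 = 0.1700 m
S_min ≈ 0.0700+0.4900+0.9000+0.1700  ⇒  S_min = 163/100 m

S_min = 163/100 m = 1.6300 m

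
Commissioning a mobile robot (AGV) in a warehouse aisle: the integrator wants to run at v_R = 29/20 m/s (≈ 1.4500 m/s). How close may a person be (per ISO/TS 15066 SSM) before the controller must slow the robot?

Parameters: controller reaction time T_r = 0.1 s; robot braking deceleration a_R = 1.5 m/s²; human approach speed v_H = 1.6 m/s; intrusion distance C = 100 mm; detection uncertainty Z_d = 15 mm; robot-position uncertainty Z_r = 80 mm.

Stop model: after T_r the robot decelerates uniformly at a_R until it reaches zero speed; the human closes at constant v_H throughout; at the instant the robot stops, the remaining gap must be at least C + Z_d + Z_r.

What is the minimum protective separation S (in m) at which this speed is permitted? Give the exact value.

S_min = 1099/400 m = 2.7475 m

T_s = v_R/a_R = (29/20)/(3/2) = 0.9667 s
reaction-phase robot travel = 1.4500·0.1000 = 0.1450 m
robot under decel: 1.4500²/(2·1.5000) = 0.7008 m
person approaches 1.6000·(0.1000+0.9667) = 1.7067 m
residual clearance needed = 0.1000+0.0150+0.0800 = 0.1950 m
S_min ≈ 0.1450+0.7008+1.7067+0.1950  ⇒  S_min = 1099/400 m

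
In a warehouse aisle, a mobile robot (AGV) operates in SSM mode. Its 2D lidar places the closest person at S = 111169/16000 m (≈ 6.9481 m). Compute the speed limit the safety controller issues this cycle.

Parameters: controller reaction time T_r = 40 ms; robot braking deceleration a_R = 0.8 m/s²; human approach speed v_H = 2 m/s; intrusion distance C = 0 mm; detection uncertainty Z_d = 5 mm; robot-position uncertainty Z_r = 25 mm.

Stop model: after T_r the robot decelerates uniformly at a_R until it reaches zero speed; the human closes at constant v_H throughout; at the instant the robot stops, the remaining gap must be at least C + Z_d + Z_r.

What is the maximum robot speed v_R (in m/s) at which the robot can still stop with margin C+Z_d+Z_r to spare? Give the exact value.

v_R_max = 37/20 m/s = 1.8500 m/s

collect terms ⇒ (5/8)·v_R² + (127/50)·v_R + (-109409/16000) = 0
  disc = (127/50)² − 4·(5/8)·(-109409/16000) = 3767481/160000 ; √disc = 1941/400
  v_R = (−(127/50) + 1941/400) / (2·(5/8)) = 37/20 m/s
check:
braking lasts T_s = (37/20)/(4/5) = 2.3125 s
reaction-phase robot travel = 1.8500·0.0400 = 0.0740 m
braking distance = 1.8500²/(2·0.8000) = 2.1391 m
human closes 2.0000·2.3525 = 4.7050 m
margins: 0.0000+0.0050+0.0250 = 0.0300 m
sum ≈ 0.0740+2.1391+4.7050+0.0300 ≈ 6.9481 m = S ✓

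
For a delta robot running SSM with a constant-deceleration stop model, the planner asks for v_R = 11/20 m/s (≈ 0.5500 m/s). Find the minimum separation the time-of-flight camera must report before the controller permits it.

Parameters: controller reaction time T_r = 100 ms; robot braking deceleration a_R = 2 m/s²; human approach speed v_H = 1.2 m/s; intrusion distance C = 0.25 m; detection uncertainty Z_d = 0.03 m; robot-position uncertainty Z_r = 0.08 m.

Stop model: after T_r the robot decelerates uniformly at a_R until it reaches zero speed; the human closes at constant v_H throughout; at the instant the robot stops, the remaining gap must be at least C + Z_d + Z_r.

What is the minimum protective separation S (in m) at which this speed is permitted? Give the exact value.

S_min = 301/320 m = 0.9406 m

T_s = v_R/a_R = (11/20)/2 = 0.2750 s
reaction-phase robot travel = 0.5500·0.1000 = 0.0550 m
braking distance = 0.5500²/(2·2.0000) = 0.0756 m
human over T_r+T_s: 1.2000·(0.1000+0.2750) = 0.4500 m
C+Z_d+Z_r = 0.2500+0.0300+0.0800 = 0.3600 m
S_min ≈ 0.0550+0.0756+0.4500+0.3600  ⇒  S_min = 301/320 m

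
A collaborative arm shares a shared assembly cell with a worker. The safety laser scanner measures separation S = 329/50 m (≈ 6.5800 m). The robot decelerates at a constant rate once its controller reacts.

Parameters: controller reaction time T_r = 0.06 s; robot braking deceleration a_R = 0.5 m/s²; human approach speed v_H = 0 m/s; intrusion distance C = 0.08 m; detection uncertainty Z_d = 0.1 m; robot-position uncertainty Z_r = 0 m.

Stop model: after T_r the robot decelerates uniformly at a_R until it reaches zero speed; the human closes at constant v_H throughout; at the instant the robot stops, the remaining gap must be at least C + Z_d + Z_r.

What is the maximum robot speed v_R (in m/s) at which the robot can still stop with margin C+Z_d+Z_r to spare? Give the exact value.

v_R_max = 5/2 m/s = 2.5000 m/s

collect terms ⇒ (1)·v_R² + (3/50)·v_R + (-32/5) = 0
  disc = (3/50)² − 4·(1)·(-32/5) = 64009/2500 ; √disc = 253/50
  v_R = (−(3/50) + 253/50) / (2·(1)) = 5/2 m/s
check:
stop time T_s = (5/2)/(1/2) = 5.0000 s
robot in T_r: 2.5000·0.0600 = 0.1500 m
robot covers 2.5000·5.0000 − ½·0.5000·5.0000² = 6.2500 m while stopping
human over T_r+T_s: 0.0000·(0.0600+5.0000) = 0.0000 m
C+Z_d+Z_r = 0.0800+0.1000+0.0000 = 0.1800 m
sum ≈ 0.1500+6.2500+0.0000+0.1800 ≈ 6.5800 m = S ✓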